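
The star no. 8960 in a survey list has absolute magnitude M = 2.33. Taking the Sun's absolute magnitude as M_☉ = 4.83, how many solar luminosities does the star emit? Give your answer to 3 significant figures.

L/L_☉ ≈ 10.0

M − M_☉ = 2.33 − 4.83 = -2.500
L/L_☉ = 10^(−0.4 (M − M_☉)) = 10^1.000 = 10.00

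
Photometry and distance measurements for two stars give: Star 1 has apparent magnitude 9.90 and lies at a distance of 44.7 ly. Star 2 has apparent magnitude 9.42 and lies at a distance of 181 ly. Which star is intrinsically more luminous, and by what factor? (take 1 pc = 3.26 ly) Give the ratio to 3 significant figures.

Star 2 is more luminous, by a factor of 25.5.

Star 1: d = 44.7 ly / 3.26 = 13.71 pc
Star 1: M = m − 5 log₁₀ d + 5 = 9.90 − 5·1.1371 + 5 = 9.215
Star 2: d = 181 ly / 3.26 = 55.52 pc
Star 2: M = m − 5 log₁₀ d + 5 = 9.42 − 5·1.7445 + 5 = 5.698
ΔM = M_1 − M_2 = 9.215 − (5.698) = 3.517; smaller M is more luminous → Star 2.
L ratio = 10^(0.4 |ΔM|) = 10^1.407 = 25.51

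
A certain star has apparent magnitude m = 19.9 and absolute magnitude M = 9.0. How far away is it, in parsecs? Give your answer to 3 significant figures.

d ≈ 1510 pc

Distance modulus: m − M = 19.9 − (9.0) = 10.900
m − M = 5 log₁₀ d − 5
log₁₀ d = (m − M)/5 + 1 = 3.1800
d = 10^3.1800 = 1514 pc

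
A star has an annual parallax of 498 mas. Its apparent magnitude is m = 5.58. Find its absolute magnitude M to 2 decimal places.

p = 498 mas = 0.498″ → d = 1/p = 2.008 pc
5 log₁₀(d/10 pc) = 5 log₁₀(2.008) − 5 = -3.486
M = m − 5 log₁₀(d/10) = 5.58 + 3.486 = 9.066

M ≈ 9.07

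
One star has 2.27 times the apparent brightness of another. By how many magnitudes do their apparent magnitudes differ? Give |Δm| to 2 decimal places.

|Δm| ≈ 0.89

Pogson: Δm = −2.5 log₁₀(ratio) = −2.5 log₁₀(2.27) = −2.5 × 0.3560 = -0.890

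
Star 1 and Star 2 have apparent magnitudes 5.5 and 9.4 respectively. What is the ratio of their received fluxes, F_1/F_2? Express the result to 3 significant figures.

F_1/F_2 ≈ 36.3

Δm = 5.5 − (9.4) = -3.9
Flux ratio = 10^(−0.4 Δm) = 10^(−0.4 × -3.9) = 10^1.560 = 36.31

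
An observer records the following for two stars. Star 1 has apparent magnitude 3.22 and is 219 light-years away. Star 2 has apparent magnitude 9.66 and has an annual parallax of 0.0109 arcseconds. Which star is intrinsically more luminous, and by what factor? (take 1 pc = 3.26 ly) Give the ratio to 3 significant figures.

Star 1: d = 219 ly / 3.26 = 67.18 pc
Star 1: M = m − 5 log₁₀ d + 5 = 3.22 − 5·1.8272 + 5 = -0.916
Star 2: d = 1/p = 1/0.0109″ = 91.74 pc
Star 2: M = m − 5 log₁₀ d + 5 = 9.66 − 5·1.9626 + 5 = 4.847
ΔM = M_1 − M_2 = -0.916 − (4.847) = -5.763; smaller M is more luminous → Star 1.
L ratio = 10^(0.4 |ΔM|) = 10^2.305 = 202.0

Star 1 is more luminous, by a factor of 202.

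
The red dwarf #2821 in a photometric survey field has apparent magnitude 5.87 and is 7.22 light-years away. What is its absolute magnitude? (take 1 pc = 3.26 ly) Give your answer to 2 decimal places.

M ≈ 9.14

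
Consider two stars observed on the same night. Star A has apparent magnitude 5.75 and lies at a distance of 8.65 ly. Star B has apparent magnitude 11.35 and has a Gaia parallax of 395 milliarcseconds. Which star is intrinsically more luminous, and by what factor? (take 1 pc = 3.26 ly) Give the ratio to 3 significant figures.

Star A: d = 8.65 ly / 3.26 = 2.653 pc
Star A: M = m − 5 log₁₀ d + 5 = 5.75 − 5·0.4238 + 5 = 8.631
Star B: p = 395 mas = 0.395″ → d = 1/p = 2.532 pc
Star B: M = m − 5 log₁₀ d + 5 = 11.35 − 5·0.4034 + 5 = 14.333
ΔM = M_A − M_B = 8.631 − (14.333) = -5.702; smaller M is more luminous → Star A.
L ratio = 10^(0.4 |ΔM|) = 10^2.281 = 190.9

Star A is more luminous, by a factor of 191.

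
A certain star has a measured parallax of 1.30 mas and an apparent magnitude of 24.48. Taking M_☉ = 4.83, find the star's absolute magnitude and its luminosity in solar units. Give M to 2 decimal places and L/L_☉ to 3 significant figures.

M ≈ 15.05; L/L_☉ ≈ 8.17×10^-5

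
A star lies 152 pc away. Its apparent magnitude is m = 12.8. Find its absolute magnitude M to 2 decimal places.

5 log₁₀(d/10 pc) = 5 log₁₀(152.0) − 5 = 5.909
M = m − 5 log₁₀(d/10) = 12.8 − 5.909 = 6.891

M ≈ 6.89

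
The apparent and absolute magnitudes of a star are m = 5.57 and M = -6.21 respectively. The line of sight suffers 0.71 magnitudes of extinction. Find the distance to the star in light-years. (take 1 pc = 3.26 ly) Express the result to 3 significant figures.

d ≈ 5340 ly

m − M = 5 log₁₀(d/10 pc) + A  ⇒  5.57 − (-6.21) − 0.71 = 5 log₁₀(d/10)
11.070 = 5 log₁₀(d/10)
log₁₀ d = (m − M − A)/5 + 1 = 3.2140
d = 10^3.2140 = 1637 pc
= 5336 ly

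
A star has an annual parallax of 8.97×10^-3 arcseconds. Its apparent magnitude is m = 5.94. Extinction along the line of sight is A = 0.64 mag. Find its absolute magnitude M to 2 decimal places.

d = 1/p = 1/8.97×10^-3″ = 111.5 pc
5 log₁₀(d/10 pc) = 5 log₁₀(111.5) − 5 = 5.236
M = m − 5 log₁₀(d/10) − A = 5.94 − 5.236 − 0.64 = 0.064

M ≈ 0.06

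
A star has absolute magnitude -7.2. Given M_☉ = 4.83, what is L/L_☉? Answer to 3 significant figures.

M − M_☉ = -7.2 − 4.83 = -12.030
L/L_☉ = 10^(−0.4 (M − M_☉)) = 10^4.812 = 64860

L/L_☉ ≈ 64900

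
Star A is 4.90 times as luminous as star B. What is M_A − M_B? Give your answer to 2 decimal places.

M_A − M_B ≈ -1.73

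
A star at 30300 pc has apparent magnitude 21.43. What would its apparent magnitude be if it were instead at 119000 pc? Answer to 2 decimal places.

m ≈ 24.40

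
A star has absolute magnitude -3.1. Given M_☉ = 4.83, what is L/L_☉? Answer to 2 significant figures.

M − M_☉ = -3.1 − 4.83 = -7.930
L/L_☉ = 10^(−0.4 (M − M_☉)) = 10^3.172 = 1486

L/L_☉ ≈ 1500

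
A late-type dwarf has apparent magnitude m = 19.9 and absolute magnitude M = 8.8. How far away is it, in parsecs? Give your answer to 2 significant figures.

d ≈ 1700 pc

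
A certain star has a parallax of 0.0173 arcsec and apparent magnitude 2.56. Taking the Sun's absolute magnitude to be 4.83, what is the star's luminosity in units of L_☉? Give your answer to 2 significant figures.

L/L_☉ ≈ 270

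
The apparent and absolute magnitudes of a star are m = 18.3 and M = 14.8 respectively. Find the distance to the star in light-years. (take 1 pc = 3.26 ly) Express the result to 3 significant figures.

Distance modulus: m − M = 18.3 − (14.8) = 3.500
m − M = 5 log₁₀ d − 5
log₁₀ d = (m − M)/5 + 1 = 1.7000
d = 10^1.7000 = 50.12 pc
= 163.4 ly

d ≈ 163 ly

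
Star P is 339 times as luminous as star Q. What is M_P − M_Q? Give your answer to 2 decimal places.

Pogson: ΔM = −2.5 log₁₀(ratio) = −2.5 log₁₀(339) = −2.5 × 2.5302 = -6.325
Star P is brighter, so it has the smaller magnitude: the difference is negative.

M_P − M_Q ≈ -6.33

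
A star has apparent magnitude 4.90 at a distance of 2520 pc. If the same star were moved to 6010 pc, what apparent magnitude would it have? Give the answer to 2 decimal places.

Flux ∝ 1/d², so Δm = 5 log₁₀(d₂/d₁) = 5 log₁₀(6010/2520) = 1.887
m₂ = m₁ + Δm = 4.90 + (1.887) = 6.787

m ≈ 6.79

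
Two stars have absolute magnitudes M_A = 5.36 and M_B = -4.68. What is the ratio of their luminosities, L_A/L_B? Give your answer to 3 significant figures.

L_A/L_B ≈ 9.64×10^-5

ΔM = M_A − M_B = 10.04
L_A/L_B = 10^(−0.4 ΔM) = 10^-4.016 = 9.638×10^-5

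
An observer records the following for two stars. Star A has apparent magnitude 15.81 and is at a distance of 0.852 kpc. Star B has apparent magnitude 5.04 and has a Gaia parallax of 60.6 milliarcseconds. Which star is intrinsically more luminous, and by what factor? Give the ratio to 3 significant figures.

Star A: d = 0.852 kpc = 852.0 pc
Star A: M = m − 5 log₁₀ d + 5 = 15.81 − 5·2.9304 + 5 = 6.158
Star B: p = 60.6 mas = 0.0606″ → d = 1/p = 16.50 pc
Star B: M = m − 5 log₁₀ d + 5 = 5.04 − 5·1.2175 + 5 = 3.952
ΔM = M_A − M_B = 6.158 − (3.952) = 2.205; smaller M is more luminous → Star B.
L ratio = 10^(0.4 |ΔM|) = 10^0.882 = 7.624

Star B is more luminous, by a factor of 7.62.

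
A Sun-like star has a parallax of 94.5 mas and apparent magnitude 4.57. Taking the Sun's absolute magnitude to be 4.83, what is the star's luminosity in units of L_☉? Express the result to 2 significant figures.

d = 1/p = 1000/94.5 mas = 10.58 pc
M = m − 5 log₁₀ d + 5 = 4.57 − 5·1.0246 + 5 = 4.447
M − M_☉ = 4.447 − 4.83 = -0.383
L/L_☉ = 10^(−0.4 × -0.383) = 1.423

L/L_☉ ≈ 1.4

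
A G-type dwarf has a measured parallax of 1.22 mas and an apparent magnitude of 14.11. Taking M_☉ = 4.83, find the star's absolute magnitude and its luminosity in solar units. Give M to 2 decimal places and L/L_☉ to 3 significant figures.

d = 1/p = 1000/1.22 mas = 819.7 pc
M = m − 5 log₁₀ d + 5 = 14.11 − 5·2.9136 + 5 = 4.542
M − M_☉ = 4.542 − 4.83 = -0.288
L/L_☉ = 10^(−0.4 × -0.288) = 1.304

M ≈ 4.54; L/L_☉ ≈ 1.30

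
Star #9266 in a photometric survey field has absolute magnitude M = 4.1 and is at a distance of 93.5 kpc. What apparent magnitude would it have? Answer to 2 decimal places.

d = 93.5 kpc = 93500 pc
m = M + 5 log₁₀ d − 5 = 4.1 + 5·4.9708 − 5 = 23.954

m ≈ 23.95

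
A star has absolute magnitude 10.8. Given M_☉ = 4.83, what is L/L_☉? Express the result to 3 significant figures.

M − M_☉ = 10.8 − 4.83 = 5.970
L/L_☉ = 10^(−0.4 (M − M_☉)) = 10^-2.388 = 4.093×10^-3

L/L_☉ ≈ 4.09×10^-3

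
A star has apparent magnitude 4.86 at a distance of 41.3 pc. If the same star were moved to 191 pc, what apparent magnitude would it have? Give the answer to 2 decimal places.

m ≈ 8.19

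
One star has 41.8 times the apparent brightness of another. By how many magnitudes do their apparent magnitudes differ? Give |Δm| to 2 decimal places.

|Δm| ≈ 4.05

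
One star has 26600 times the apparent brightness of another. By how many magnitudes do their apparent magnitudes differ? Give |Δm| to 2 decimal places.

Pogson: Δm = −2.5 log₁₀(ratio) = −2.5 log₁₀(26600) = −2.5 × 4.4249 = -11.062

|Δm| ≈ 11.06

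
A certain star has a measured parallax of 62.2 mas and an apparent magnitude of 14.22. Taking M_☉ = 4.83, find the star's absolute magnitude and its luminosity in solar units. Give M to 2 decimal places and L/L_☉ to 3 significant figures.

d = 1/p = 1000/62.2 mas = 16.08 pc
M = m − 5 log₁₀ d + 5 = 14.22 − 5·1.2062 + 5 = 13.189
M − M_☉ = 13.189 − 4.83 = 8.359
L/L_☉ = 10^(−0.4 × 8.359) = 4.533×10^-4

M ≈ 13.19; L/L_☉ ≈ 4.53×10^-4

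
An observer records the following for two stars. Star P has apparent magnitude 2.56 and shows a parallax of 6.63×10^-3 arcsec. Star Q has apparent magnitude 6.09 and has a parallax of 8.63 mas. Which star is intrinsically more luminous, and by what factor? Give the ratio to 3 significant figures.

Star P is more luminous, by a factor of 43.8.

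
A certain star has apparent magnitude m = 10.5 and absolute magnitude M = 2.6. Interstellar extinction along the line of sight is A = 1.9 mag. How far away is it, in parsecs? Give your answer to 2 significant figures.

d ≈ 160 pc

m − M = 5 log₁₀(d/10 pc) + A  ⇒  10.5 − (2.6) − 1.9 = 5 log₁₀(d/10)
6.000 = 5 log₁₀(d/10)
log₁₀ d = (m − M − A)/5 + 1 = 2.2000
d = 10^2.2000 = 158.5 pc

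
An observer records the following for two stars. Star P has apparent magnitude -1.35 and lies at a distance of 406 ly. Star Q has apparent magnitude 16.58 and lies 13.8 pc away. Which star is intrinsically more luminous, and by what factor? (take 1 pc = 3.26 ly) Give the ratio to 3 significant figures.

Star P: d = 406 ly / 3.26 = 124.5 pc
Star P: M = m − 5 log₁₀ d + 5 = -1.35 − 5·2.0953 + 5 = -6.827
Star Q: M = m − 5 log₁₀ d + 5 = 16.58 − 5·1.1399 + 5 = 15.881
ΔM = M_P − M_Q = -6.827 − (15.881) = -22.707; smaller M is more luminous → Star P.
L ratio = 10^(0.4 |ΔM|) = 10^9.083 = 1.210×10^9

Star P is more luminous, by a factor of 1.21×10^9.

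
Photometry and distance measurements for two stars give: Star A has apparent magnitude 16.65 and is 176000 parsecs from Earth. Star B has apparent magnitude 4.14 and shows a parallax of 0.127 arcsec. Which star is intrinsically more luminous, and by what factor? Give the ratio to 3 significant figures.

Star A: M = m − 5 log₁₀ d + 5 = 16.65 − 5·5.2455 + 5 = -4.578
Star B: d = 1/p = 1/0.127″ = 7.874 pc
Star B: M = m − 5 log₁₀ d + 5 = 4.14 − 5·0.8962 + 5 = 4.659
ΔM = M_A − M_B = -4.578 − (4.659) = -9.237; smaller M is more luminous → Star A.
L ratio = 10^(0.4 |ΔM|) = 10^3.695 = 4950

Star A is more luminous, by a factor of 4950.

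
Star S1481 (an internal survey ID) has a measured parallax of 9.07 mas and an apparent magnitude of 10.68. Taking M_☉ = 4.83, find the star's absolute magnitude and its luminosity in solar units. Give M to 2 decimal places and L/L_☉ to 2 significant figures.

d = 1/p = 1000/9.07 mas = 110.3 pc
M = m − 5 log₁₀ d + 5 = 10.68 − 5·2.0424 + 5 = 5.468
M − M_☉ = 5.468 − 4.83 = 0.638
L/L_☉ = 10^(−0.4 × 0.638) = 0.5556

M ≈ 5.47; L/L_☉ ≈ 0.56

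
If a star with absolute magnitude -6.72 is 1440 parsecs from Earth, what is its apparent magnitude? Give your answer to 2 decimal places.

m = M + 5 log₁₀ d − 5 = -6.72 + 5·3.1584 − 5 = 4.072

m ≈ 4.07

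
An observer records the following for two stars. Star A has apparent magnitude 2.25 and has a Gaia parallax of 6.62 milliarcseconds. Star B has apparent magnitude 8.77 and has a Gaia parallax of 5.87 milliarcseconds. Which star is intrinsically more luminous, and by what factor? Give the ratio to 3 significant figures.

Star A: p = 6.62 mas = 6.62×10^-3″ → d = 1/p = 151.1 pc
Star A: M = m − 5 log₁₀ d + 5 = 2.25 − 5·2.1791 + 5 = -3.646
Star B: p = 5.87 mas = 5.87×10^-3″ → d = 1/p = 170.4 pc
Star B: M = m − 5 log₁₀ d + 5 = 8.77 − 5·2.2314 + 5 = 2.613
ΔM = M_A − M_B = -3.646 − (2.613) = -6.259; smaller M is more luminous → Star A.
L ratio = 10^(0.4 |ΔM|) = 10^2.504 = 318.8

Star A is more luminous, by a factor of 319.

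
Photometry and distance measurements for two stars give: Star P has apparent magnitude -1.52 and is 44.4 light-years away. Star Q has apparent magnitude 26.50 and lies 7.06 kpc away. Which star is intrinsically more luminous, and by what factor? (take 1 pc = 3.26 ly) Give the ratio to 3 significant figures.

Star P is more luminous, by a factor of 601000.

Star P: d = 44.4 ly / 3.26 = 13.62 pc
Star P: M = m − 5 log₁₀ d + 5 = -1.52 − 5·1.1342 + 5 = -2.191
Star Q: d = 7.06 kpc = 7060 pc
Star Q: M = m − 5 log₁₀ d + 5 = 26.50 − 5·3.8488 + 5 = 12.256
ΔM = M_P − M_Q = -2.191 − (12.256) = -14.447; smaller M is more luminous → Star P.
L ratio = 10^(0.4 |ΔM|) = 10^5.779 = 600800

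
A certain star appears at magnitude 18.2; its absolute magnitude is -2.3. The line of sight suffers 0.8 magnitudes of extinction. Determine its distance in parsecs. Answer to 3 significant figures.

m − M = 5 log₁₀(d/10 pc) + A  ⇒  18.2 − (-2.3) − 0.8 = 5 log₁₀(d/10)
19.700 = 5 log₁₀(d/10)
log₁₀ d = (m − M − A)/5 + 1 = 4.9400
d = 10^4.9400 = 87100 pc

d ≈ 87100 pc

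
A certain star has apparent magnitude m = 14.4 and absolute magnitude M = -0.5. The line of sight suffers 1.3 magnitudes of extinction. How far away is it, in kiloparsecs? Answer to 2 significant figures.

d ≈ 5.2 kpc

m − M = 5 log₁₀(d/10 pc) + A  ⇒  14.4 − (-0.5) − 1.3 = 5 log₁₀(d/10)
13.600 = 5 log₁₀(d/10)
log₁₀ d = (m − M − A)/5 + 1 = 3.7200
d = 10^3.7200 = 5248 pc
= 5.248 kpc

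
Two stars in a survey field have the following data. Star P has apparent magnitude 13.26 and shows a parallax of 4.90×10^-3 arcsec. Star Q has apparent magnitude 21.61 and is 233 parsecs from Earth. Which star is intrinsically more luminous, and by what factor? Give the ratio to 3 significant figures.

Star P: d = 1/p = 1/4.90×10^-3″ = 204.1 pc
Star P: M = m − 5 log₁₀ d + 5 = 13.26 − 5·2.3098 + 5 = 6.711
Star Q: M = m − 5 log₁₀ d + 5 = 21.61 − 5·2.3674 + 5 = 14.773
ΔM = M_P − M_Q = 6.711 − (14.773) = -8.062; smaller M is more luminous → Star P.
L ratio = 10^(0.4 |ΔM|) = 10^3.225 = 1678

Star P is more luminous, by a factor of 1680.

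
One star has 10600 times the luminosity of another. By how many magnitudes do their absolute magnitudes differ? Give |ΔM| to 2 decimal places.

|ΔM| ≈ 10.06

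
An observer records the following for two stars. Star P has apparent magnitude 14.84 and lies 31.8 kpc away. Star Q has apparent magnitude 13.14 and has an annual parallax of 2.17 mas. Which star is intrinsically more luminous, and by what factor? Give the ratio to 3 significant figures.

Star P is more luminous, by a factor of 995.

Star P: d = 31.8 kpc = 31800 pc
Star P: M = m − 5 log₁₀ d + 5 = 14.84 − 5·4.5024 + 5 = -2.672
Star Q: p = 2.17 mas = 2.17×10^-3″ → d = 1/p = 460.8 pc
Star Q: M = m − 5 log₁₀ d + 5 = 13.14 − 5·2.6635 + 5 = 4.822
ΔM = M_P − M_Q = -2.672 − (4.822) = -7.494; smaller M is more luminous → Star P.
L ratio = 10^(0.4 |ΔM|) = 10^2.998 = 994.9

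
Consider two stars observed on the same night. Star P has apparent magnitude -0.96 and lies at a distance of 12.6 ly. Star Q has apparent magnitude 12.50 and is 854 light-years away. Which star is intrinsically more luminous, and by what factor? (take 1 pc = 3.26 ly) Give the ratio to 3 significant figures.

Star P is more luminous, by a factor of 52.7.

Star P: d = 12.6 ly / 3.26 = 3.865 pc
Star P: M = m − 5 log₁₀ d + 5 = -0.96 − 5·0.5872 + 5 = 1.104
Star Q: d = 854 ly / 3.26 = 262.0 pc
Star Q: M = m − 5 log₁₀ d + 5 = 12.50 − 5·2.4182 + 5 = 5.409
ΔM = M_P − M_Q = 1.104 − (5.409) = -4.305; smaller M is more luminous → Star P.
L ratio = 10^(0.4 |ΔM|) = 10^1.722 = 52.70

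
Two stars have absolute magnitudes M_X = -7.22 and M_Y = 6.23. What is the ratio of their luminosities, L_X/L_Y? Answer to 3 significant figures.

L_X/L_Y ≈ 240000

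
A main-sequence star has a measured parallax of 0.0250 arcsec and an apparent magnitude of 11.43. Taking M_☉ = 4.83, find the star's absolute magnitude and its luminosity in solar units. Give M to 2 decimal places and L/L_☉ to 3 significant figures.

d = 1/p = 1/0.0250″ = 40.00 pc
M = m − 5 log₁₀ d + 5 = 11.43 − 5·1.6021 + 5 = 8.420
M − M_☉ = 8.420 − 4.83 = 3.590
L/L_☉ = 10^(−0.4 × 3.590) = 0.03665

M ≈ 8.42; L/L_☉ ≈ 0.0367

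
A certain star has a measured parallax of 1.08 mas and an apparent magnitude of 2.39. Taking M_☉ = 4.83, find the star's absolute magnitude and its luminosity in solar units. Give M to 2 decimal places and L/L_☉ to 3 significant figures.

M ≈ -7.44; L/L_☉ ≈ 81100

d = 1/p = 1000/1.08 mas = 925.9 pc
M = m − 5 log₁₀ d + 5 = 2.39 − 5·2.9666 + 5 = -7.443
M − M_☉ = -7.443 − 4.83 = -12.273
L/L_☉ = 10^(−0.4 × -12.273) = 81120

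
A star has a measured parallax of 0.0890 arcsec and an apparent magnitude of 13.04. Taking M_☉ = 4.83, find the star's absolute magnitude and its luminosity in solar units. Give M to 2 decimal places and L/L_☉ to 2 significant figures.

d = 1/p = 1/0.0890″ = 11.24 pc
M = m − 5 log₁₀ d + 5 = 13.04 − 5·1.0506 + 5 = 12.787
M − M_☉ = 12.787 − 4.83 = 7.957
L/L_☉ = 10^(−0.4 × 7.957) = 6.565×10^-4

M ≈ 12.79; L/L_☉ ≈ 6.6×10^-4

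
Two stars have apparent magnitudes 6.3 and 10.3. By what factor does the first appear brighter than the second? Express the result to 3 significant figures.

39.8

Δm = 6.3 − (10.3) = -4.0
Flux ratio = 10^(−0.4 Δm) = 10^(−0.4 × -4.0) = 10^1.600 = 39.81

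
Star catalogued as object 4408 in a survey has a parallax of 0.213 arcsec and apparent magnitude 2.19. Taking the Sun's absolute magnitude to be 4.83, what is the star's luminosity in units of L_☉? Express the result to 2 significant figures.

L/L_☉ ≈ 2.5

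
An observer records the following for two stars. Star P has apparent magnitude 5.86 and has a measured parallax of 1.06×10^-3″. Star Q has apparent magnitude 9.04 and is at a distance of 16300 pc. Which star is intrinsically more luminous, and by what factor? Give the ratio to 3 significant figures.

Star Q is more luminous, by a factor of 16.0.

Star P: d = 1/p = 1/1.06×10^-3″ = 943.4 pc
Star P: M = m − 5 log₁₀ d + 5 = 5.86 − 5·2.9747 + 5 = -4.013
Star Q: M = m − 5 log₁₀ d + 5 = 9.04 − 5·4.2122 + 5 = -7.021
ΔM = M_P − M_Q = -4.013 − (-7.021) = 3.007; smaller M is more luminous → Star Q.
L ratio = 10^(0.4 |ΔM|) = 10^1.203 = 15.96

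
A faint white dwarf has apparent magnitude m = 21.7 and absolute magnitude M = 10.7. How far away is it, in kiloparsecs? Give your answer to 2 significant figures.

d ≈ 1.6 kpc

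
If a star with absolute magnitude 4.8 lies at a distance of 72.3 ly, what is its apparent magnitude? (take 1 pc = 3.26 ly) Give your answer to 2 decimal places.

d = 72.3 ly / 3.26 = 22.18 pc
m = M + 5 log₁₀ d − 5 = 4.8 + 5·1.3459 − 5 = 6.530

m ≈ 6.53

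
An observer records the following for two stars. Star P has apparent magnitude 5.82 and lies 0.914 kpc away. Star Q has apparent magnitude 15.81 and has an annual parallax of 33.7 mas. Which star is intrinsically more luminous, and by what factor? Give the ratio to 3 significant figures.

Star P: d = 0.914 kpc = 914.0 pc
Star P: M = m − 5 log₁₀ d + 5 = 5.82 − 5·2.9609 + 5 = -3.985
Star Q: p = 33.7 mas = 0.0337″ → d = 1/p = 29.67 pc
Star Q: M = m − 5 log₁₀ d + 5 = 15.81 − 5·1.4724 + 5 = 13.448
ΔM = M_P − M_Q = -3.985 − (13.448) = -17.433; smaller M is more luminous → Star P.
L ratio = 10^(0.4 |ΔM|) = 10^6.973 = 9.401×10^6

Star P is more luminous, by a factor of 9.40×10^6.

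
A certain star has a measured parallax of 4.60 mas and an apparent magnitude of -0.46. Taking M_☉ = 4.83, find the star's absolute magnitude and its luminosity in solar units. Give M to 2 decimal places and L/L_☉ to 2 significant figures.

M ≈ -7.15; L/L_☉ ≈ 62000

d = 1/p = 1000/4.60 mas = 217.4 pc
M = m − 5 log₁₀ d + 5 = -0.46 − 5·2.3372 + 5 = -7.146
M − M_☉ = -7.146 − 4.83 = -11.976
L/L_☉ = 10^(−0.4 × -11.976) = 61730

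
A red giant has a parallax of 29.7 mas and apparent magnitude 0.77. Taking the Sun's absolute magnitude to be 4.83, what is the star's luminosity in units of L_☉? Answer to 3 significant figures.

L/L_☉ ≈ 477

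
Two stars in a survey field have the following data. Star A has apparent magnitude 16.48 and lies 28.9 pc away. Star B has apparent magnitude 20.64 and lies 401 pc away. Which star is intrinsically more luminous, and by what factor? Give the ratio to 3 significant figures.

Star A: M = m − 5 log₁₀ d + 5 = 16.48 − 5·1.4609 + 5 = 14.176
Star B: M = m − 5 log₁₀ d + 5 = 20.64 − 5·2.6031 + 5 = 12.624
ΔM = M_A − M_B = 14.176 − (12.624) = 1.551; smaller M is more luminous → Star B.
L ratio = 10^(0.4 |ΔM|) = 10^0.620 = 4.173

Star B is more luminous, by a factor of 4.17.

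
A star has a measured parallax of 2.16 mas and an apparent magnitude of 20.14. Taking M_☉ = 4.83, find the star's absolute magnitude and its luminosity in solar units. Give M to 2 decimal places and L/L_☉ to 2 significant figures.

M ≈ 11.81; L/L_☉ ≈ 1.6×10^-3

d = 1/p = 1000/2.16 mas = 463.0 pc
M = m − 5 log₁₀ d + 5 = 20.14 − 5·2.6655 + 5 = 11.812
M − M_☉ = 11.812 − 4.83 = 6.982
L/L_☉ = 10^(−0.4 × 6.982) = 1.611×10^-3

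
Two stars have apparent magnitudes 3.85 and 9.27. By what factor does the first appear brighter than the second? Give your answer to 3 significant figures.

Δm = 3.85 − (9.27) = -5.42
Flux ratio = 10^(−0.4 Δm) = 10^(−0.4 × -5.42) = 10^2.168 = 147.2

147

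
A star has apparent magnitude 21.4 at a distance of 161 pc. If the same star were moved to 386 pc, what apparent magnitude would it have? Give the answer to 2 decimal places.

m ≈ 23.30

Flux ∝ 1/d², so Δm = 5 log₁₀(d₂/d₁) = 5 log₁₀(386/161) = 1.899
m₂ = m₁ + Δm = 21.4 + (1.899) = 23.299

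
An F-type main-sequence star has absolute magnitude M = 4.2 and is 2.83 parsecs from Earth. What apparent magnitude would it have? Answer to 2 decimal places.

m = M + 5 log₁₀ d − 5 = 4.2 + 5·0.4518 − 5 = 1.459

m ≈ 1.46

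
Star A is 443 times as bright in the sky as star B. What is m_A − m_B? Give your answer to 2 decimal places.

m_A − m_B ≈ -6.62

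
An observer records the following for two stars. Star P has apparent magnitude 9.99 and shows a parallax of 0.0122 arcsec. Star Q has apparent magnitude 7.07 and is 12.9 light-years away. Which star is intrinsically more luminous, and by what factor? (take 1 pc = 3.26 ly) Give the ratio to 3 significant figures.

Star P: d = 1/p = 1/0.0122″ = 81.97 pc
Star P: M = m − 5 log₁₀ d + 5 = 9.99 − 5·1.9136 + 5 = 5.422
Star Q: d = 12.9 ly / 3.26 = 3.957 pc
Star Q: M = m − 5 log₁₀ d + 5 = 7.07 − 5·0.5974 + 5 = 9.083
ΔM = M_P − M_Q = 5.422 − (9.083) = -3.661; smaller M is more luminous → Star P.
L ratio = 10^(0.4 |ΔM|) = 10^1.465 = 29.14

Star P is more luminous, by a factor of 29.1.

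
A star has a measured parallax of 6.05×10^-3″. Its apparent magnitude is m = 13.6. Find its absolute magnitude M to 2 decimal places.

d = 1/p = 1/6.05×10^-3″ = 165.3 pc
5 log₁₀(d/10 pc) = 5 log₁₀(165.3) − 5 = 6.091
M = m − 5 log₁₀(d/10) = 13.6 − 6.091 = 7.509

M ≈ 7.51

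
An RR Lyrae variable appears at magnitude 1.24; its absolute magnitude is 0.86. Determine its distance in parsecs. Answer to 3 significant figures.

d ≈ 11.9 pc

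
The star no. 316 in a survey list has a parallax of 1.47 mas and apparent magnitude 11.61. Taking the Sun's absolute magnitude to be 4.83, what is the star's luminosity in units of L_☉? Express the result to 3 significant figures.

d = 1/p = 1000/1.47 mas = 680.3 pc
M = m − 5 log₁₀ d + 5 = 11.61 − 5·2.8327 + 5 = 2.447
M − M_☉ = 2.447 − 4.83 = -2.383
L/L_☉ = 10^(−0.4 × -2.383) = 8.982

L/L_☉ ≈ 8.98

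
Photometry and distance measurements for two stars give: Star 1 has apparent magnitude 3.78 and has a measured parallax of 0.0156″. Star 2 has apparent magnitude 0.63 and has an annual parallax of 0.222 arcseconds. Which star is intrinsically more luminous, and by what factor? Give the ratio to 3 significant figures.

Star 1: d = 1/p = 1/0.0156″ = 64.10 pc
Star 1: M = m − 5 log₁₀ d + 5 = 3.78 − 5·1.8069 + 5 = -0.254
Star 2: d = 1/p = 1/0.222″ = 4.505 pc
Star 2: M = m − 5 log₁₀ d + 5 = 0.63 − 5·0.6536 + 5 = 2.362
ΔM = M_1 − M_2 = -0.254 − (2.362) = -2.616; smaller M is more luminous → Star 1.
L ratio = 10^(0.4 |ΔM|) = 10^1.046 = 11.13

Star 1 is more luminous, by a factor of 11.1.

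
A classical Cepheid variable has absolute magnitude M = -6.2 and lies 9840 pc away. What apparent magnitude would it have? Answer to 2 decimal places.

m ≈ 8.76

m = M + 5 log₁₀ d − 5 = -6.2 + 5·3.9930 − 5 = 8.765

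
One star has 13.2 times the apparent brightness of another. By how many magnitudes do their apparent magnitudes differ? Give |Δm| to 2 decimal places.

Pogson: Δm = −2.5 log₁₀(ratio) = −2.5 log₁₀(13.2) = −2.5 × 1.1206 = -2.801

|Δm| ≈ 2.80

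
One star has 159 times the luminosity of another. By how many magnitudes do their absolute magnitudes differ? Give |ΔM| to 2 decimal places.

Pogson: ΔM = −2.5 log₁₀(ratio) = −2.5 log₁₀(159) = −2.5 × 2.2014 = -5.503

|ΔM| ≈ 5.50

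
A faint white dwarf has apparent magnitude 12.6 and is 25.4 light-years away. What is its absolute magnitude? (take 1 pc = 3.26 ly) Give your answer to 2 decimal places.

M ≈ 13.14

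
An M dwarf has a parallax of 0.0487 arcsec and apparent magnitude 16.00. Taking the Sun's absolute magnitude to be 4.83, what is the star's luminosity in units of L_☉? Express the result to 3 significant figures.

L/L_☉ ≈ 1.44×10^-4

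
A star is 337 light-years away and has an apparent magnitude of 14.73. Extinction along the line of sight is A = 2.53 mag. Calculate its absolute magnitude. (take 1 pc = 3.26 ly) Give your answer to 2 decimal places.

d = 337 ly / 3.26 = 103.4 pc
5 log₁₀(d/10 pc) = 5 log₁₀(103.4) − 5 = 5.072
M = m − 5 log₁₀(d/10) − A = 14.73 − 5.072 − 2.53 = 7.128

M ≈ 7.13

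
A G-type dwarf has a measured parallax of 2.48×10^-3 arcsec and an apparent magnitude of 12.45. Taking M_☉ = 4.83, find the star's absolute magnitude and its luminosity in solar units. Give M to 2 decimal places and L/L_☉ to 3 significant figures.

M ≈ 4.42; L/L_☉ ≈ 1.46

d = 1/p = 1/2.48×10^-3″ = 403.2 pc
M = m − 5 log₁₀ d + 5 = 12.45 − 5·2.6055 + 5 = 4.422
M − M_☉ = 4.422 − 4.83 = -0.408
L/L_☉ = 10^(−0.4 × -0.408) = 1.456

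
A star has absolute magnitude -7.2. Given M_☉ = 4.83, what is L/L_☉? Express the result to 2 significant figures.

L/L_☉ ≈ 65000

M − M_☉ = -7.2 − 4.83 = -12.030
L/L_☉ = 10^(−0.4 (M − M_☉)) = 10^4.812 = 64860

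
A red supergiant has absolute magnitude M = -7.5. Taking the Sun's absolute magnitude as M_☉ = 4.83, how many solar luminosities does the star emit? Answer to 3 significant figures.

L/L_☉ ≈ 85500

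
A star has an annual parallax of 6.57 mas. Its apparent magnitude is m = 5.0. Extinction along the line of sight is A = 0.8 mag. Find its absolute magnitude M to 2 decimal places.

p = 6.57 mas = 6.57×10^-3″ → d = 1/p = 152.2 pc
5 log₁₀(d/10 pc) = 5 log₁₀(152.2) − 5 = 5.912
M = m − 5 log₁₀(d/10) − A = 5.0 − 5.912 − 0.8 = -1.712

M ≈ -1.71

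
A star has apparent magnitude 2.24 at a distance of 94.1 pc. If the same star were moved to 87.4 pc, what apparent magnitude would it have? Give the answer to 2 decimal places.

m ≈ 2.08

Flux ∝ 1/d², so Δm = 5 log₁₀(d₂/d₁) = 5 log₁₀(87.4/94.1) = -0.160
m₂ = m₁ + Δm = 2.24 + (-0.160) = 2.080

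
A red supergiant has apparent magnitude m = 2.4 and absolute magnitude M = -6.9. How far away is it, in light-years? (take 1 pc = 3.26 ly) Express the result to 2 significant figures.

d ≈ 2400 ly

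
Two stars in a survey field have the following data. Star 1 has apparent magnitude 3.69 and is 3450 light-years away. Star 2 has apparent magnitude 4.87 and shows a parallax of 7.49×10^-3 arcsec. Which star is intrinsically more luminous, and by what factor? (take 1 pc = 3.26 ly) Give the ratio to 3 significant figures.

Star 1: d = 3450 ly / 3.26 = 1058 pc
Star 1: M = m − 5 log₁₀ d + 5 = 3.69 − 5·3.0246 + 5 = -6.433
Star 2: d = 1/p = 1/7.49×10^-3″ = 133.5 pc
Star 2: M = m − 5 log₁₀ d + 5 = 4.87 − 5·2.1255 + 5 = -0.758
ΔM = M_1 − M_2 = -6.433 − (-0.758) = -5.675; smaller M is more luminous → Star 1.
L ratio = 10^(0.4 |ΔM|) = 10^2.270 = 186.3

Star 1 is more luminous, by a factor of 186.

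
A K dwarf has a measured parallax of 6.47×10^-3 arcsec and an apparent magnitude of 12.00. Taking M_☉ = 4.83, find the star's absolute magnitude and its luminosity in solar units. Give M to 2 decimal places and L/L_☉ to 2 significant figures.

M ≈ 6.05; L/L_☉ ≈ 0.32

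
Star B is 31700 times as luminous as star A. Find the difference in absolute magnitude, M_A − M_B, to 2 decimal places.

M_A − M_B ≈ 11.25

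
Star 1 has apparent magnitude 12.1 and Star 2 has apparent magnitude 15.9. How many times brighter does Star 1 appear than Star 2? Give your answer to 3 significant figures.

33.1

Magnitude difference = -3.8
Flux ratio = 10^(−0.4 Δm) = 10^(−0.4 × -3.8) = 10^1.520 = 33.11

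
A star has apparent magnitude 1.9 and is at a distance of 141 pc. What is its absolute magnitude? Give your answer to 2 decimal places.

M ≈ -3.85

5 log₁₀(d/10 pc) = 5 log₁₀(141.0) − 5 = 5.746
M = m − 5 log₁₀(d/10) = 1.9 − 5.746 = -3.846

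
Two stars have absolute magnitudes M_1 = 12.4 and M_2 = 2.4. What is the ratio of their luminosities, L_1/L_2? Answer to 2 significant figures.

L_1/L_2 ≈ 1.0×10^-4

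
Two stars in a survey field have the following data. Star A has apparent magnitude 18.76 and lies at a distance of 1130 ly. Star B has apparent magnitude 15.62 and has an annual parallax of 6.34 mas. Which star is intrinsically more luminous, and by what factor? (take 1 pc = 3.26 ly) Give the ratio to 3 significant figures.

Star A: d = 1130 ly / 3.26 = 346.6 pc
Star A: M = m − 5 log₁₀ d + 5 = 18.76 − 5·2.5399 + 5 = 11.061
Star B: p = 6.34 mas = 6.34×10^-3″ → d = 1/p = 157.7 pc
Star B: M = m − 5 log₁₀ d + 5 = 15.62 − 5·2.1979 + 5 = 9.630
ΔM = M_A − M_B = 11.061 − (9.630) = 1.430; smaller M is more luminous → Star B.
L ratio = 10^(0.4 |ΔM|) = 10^0.572 = 3.733

Star B is more luminous, by a factor of 3.73.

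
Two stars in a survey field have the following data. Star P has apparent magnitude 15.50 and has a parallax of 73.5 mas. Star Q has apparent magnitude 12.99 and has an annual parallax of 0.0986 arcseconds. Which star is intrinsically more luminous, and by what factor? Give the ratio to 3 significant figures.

Star Q is more luminous, by a factor of 5.61.

Star P: p = 73.5 mas = 0.0735″ → d = 1/p = 13.61 pc
Star P: M = m − 5 log₁₀ d + 5 = 15.50 − 5·1.1337 + 5 = 14.831
Star Q: d = 1/p = 1/0.0986″ = 10.14 pc
Star Q: M = m − 5 log₁₀ d + 5 = 12.99 − 5·1.0061 + 5 = 12.959
ΔM = M_P − M_Q = 14.831 − (12.959) = 1.872; smaller M is more luminous → Star Q.
L ratio = 10^(0.4 |ΔM|) = 10^0.749 = 5.608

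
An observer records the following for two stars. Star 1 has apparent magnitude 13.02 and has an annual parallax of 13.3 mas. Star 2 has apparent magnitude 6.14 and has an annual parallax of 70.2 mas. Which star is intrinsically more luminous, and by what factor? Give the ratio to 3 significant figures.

Star 1: p = 13.3 mas = 0.0133″ → d = 1/p = 75.19 pc
Star 1: M = m − 5 log₁₀ d + 5 = 13.02 − 5·1.8761 + 5 = 8.639
Star 2: p = 70.2 mas = 0.0702″ → d = 1/p = 14.25 pc
Star 2: M = m − 5 log₁₀ d + 5 = 6.14 − 5·1.1537 + 5 = 5.372
ΔM = M_1 − M_2 = 8.639 − (5.372) = 3.268; smaller M is more luminous → Star 2.
L ratio = 10^(0.4 |ΔM|) = 10^1.307 = 20.28

Star 2 is more luminous, by a factor of 20.3.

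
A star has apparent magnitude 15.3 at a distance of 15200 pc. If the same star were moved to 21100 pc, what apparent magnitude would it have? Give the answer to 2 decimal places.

Flux ∝ 1/d², so Δm = 5 log₁₀(d₂/d₁) = 5 log₁₀(21100/15200) = 0.712
m₂ = m₁ + Δm = 15.3 + (0.712) = 16.012

m ≈ 16.01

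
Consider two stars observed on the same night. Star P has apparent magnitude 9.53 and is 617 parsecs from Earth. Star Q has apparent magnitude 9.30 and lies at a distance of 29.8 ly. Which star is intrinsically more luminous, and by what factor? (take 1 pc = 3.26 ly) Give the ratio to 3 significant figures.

Star P: M = m − 5 log₁₀ d + 5 = 9.53 − 5·2.7903 + 5 = 0.579
Star Q: d = 29.8 ly / 3.26 = 9.141 pc
Star Q: M = m − 5 log₁₀ d + 5 = 9.30 − 5·0.9610 + 5 = 9.495
ΔM = M_P − M_Q = 0.579 − (9.495) = -8.916; smaller M is more luminous → Star P.
L ratio = 10^(0.4 |ΔM|) = 10^3.567 = 3686

Star P is more luminous, by a factor of 3690.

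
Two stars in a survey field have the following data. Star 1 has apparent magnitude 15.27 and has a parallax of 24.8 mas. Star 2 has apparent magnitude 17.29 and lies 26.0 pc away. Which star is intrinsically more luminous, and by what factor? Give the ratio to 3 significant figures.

Star 1 is more luminous, by a factor of 15.5.

Star 1: p = 24.8 mas = 0.0248″ → d = 1/p = 40.32 pc
Star 1: M = m − 5 log₁₀ d + 5 = 15.27 − 5·1.6055 + 5 = 12.242
Star 2: M = m − 5 log₁₀ d + 5 = 17.29 − 5·1.4150 + 5 = 15.215
ΔM = M_1 − M_2 = 12.242 − (15.215) = -2.973; smaller M is more luminous → Star 1.
L ratio = 10^(0.4 |ΔM|) = 10^1.189 = 15.46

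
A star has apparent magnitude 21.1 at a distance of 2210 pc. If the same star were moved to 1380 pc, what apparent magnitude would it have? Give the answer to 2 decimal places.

Flux ∝ 1/d², so Δm = 5 log₁₀(d₂/d₁) = 5 log₁₀(1380/2210) = -1.023
m₂ = m₁ + Δm = 21.1 + (-1.023) = 20.077

m ≈ 20.08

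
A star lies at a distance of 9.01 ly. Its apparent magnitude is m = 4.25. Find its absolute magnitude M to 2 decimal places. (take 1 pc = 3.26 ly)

M ≈ 7.04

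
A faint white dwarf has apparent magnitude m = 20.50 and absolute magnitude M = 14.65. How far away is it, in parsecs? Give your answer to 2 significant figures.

d ≈ 150 pc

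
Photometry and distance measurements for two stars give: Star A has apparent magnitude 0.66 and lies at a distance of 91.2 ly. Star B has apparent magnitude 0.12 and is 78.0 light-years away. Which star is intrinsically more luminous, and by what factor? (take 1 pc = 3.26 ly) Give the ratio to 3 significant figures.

Star B is more luminous, by a factor of 1.20.

Star A: d = 91.2 ly / 3.26 = 27.98 pc
Star A: M = m − 5 log₁₀ d + 5 = 0.66 − 5·1.4468 + 5 = -1.574
Star B: d = 78.0 ly / 3.26 = 23.93 pc
Star B: M = m − 5 log₁₀ d + 5 = 0.12 − 5·1.3789 + 5 = -1.774
ΔM = M_A − M_B = -1.574 − (-1.774) = 0.200; smaller M is more luminous → Star B.
L ratio = 10^(0.4 |ΔM|) = 10^0.080 = 1.203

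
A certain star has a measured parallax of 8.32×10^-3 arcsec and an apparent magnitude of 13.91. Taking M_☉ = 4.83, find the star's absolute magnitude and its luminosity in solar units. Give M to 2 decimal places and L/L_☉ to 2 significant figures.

M ≈ 8.51; L/L_☉ ≈ 0.034

d = 1/p = 1/8.32×10^-3″ = 120.2 pc
M = m − 5 log₁₀ d + 5 = 13.91 − 5·2.0799 + 5 = 8.511
M − M_☉ = 8.511 − 4.83 = 3.681
L/L_☉ = 10^(−0.4 × 3.681) = 0.03371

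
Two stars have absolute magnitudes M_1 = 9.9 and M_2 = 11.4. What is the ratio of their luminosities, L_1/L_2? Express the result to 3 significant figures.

ΔM = M_1 − M_2 = -1.5
L_1/L_2 = 10^(−0.4 ΔM) = 10^0.600 = 3.981

L_1/L_2 ≈ 3.98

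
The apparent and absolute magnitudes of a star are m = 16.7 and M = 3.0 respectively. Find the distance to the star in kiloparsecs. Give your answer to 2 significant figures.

μ = m − M = 13.700
m − M = 5 log₁₀ d − 5
log₁₀ d = (m − M)/5 + 1 = 3.7400
d = 10^3.7400 = 5495 pc
= 5.495 kpc

d ≈ 5.5 kpc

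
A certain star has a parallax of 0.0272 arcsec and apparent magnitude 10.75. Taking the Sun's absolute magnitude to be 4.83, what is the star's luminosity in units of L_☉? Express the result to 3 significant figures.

L/L_☉ ≈ 0.0579

d = 1/p = 1/0.0272″ = 36.76 pc
M = m − 5 log₁₀ d + 5 = 10.75 − 5·1.5654 + 5 = 7.923
M − M_☉ = 7.923 − 4.83 = 3.093
L/L_☉ = 10^(−0.4 × 3.093) = 0.05792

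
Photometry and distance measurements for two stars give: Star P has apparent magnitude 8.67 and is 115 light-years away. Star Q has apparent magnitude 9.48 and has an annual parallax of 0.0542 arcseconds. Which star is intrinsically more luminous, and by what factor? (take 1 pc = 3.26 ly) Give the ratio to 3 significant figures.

Star P: d = 115 ly / 3.26 = 35.28 pc
Star P: M = m − 5 log₁₀ d + 5 = 8.67 − 5·1.5475 + 5 = 5.933
Star Q: d = 1/p = 1/0.0542″ = 18.45 pc
Star Q: M = m − 5 log₁₀ d + 5 = 9.48 − 5·1.2660 + 5 = 8.150
ΔM = M_P − M_Q = 5.933 − (8.150) = -2.217; smaller M is more luminous → Star P.
L ratio = 10^(0.4 |ΔM|) = 10^0.887 = 7.708

Star P is more luminous, by a factor of 7.71.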